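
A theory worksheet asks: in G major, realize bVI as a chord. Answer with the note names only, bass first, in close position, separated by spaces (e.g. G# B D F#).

bVI is a major triad on the lowered sixth degree, borrowed from the parallel minor. In G major that root is Eb.
So the chord is Eb-G-Bb.

Eb G Bb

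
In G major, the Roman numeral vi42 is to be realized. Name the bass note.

vi in G major has root E; the chord is E-G-B-D.
The figure 42 means third inversion — the seventh is in the bass.

D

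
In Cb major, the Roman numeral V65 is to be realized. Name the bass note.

Bb

V in Cb major has root Gb; the chord is Gb-Bb-Db-Fb.
The figure 65 means first inversion — the third is in the bass.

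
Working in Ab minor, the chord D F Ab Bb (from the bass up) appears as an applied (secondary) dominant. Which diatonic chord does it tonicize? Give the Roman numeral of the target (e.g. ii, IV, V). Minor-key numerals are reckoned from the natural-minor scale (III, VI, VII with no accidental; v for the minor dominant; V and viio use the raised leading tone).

V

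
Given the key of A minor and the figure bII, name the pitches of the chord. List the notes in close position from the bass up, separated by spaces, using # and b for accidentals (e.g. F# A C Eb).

Bb D F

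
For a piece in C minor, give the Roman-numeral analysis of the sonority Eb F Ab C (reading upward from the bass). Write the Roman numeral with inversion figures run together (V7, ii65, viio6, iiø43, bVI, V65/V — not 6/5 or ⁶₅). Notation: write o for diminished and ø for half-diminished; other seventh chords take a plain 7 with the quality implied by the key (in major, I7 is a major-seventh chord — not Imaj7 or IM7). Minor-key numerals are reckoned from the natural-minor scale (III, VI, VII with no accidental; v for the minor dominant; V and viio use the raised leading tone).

iv42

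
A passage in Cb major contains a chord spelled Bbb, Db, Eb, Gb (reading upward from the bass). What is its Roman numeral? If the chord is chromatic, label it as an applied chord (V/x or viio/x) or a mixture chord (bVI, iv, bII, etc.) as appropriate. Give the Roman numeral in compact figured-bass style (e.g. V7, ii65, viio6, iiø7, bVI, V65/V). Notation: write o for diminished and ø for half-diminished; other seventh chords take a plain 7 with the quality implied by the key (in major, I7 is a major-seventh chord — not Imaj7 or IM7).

viiø43/IV

Stacked in thirds the chord is Eb-Gb-Bbb-Db: a half-diminished seventh chord on Eb.
Eb sits a half step below Fb (IV in Cb major); a diminished chord there is the applied leading-tone chord of IV.
With Bbb in the bass the chord is in second inversion, so the figured bass is 43.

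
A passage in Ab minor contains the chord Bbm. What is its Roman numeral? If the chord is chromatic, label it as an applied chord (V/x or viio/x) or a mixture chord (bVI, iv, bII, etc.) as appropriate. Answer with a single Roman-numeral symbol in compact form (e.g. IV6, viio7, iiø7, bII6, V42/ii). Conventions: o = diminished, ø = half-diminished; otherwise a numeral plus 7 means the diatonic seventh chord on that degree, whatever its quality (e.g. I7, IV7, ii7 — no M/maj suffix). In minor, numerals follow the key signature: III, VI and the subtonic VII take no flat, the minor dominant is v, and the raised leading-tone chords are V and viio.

ii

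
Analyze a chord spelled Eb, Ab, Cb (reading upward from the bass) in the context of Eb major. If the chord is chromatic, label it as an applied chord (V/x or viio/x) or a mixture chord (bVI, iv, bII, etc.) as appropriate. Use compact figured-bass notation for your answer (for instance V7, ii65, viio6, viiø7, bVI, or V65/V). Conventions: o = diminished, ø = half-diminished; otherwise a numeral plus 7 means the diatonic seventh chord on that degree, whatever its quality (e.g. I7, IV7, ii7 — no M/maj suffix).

Stacked in thirds the chord is Ab-Cb-Eb: a minor triad on Ab.
Ab is the fourth degree of Eb major. This is the minor subdominant, borrowed from the parallel minor.
With Eb in the bass the chord is in second inversion, so the figured bass is 64.

iv64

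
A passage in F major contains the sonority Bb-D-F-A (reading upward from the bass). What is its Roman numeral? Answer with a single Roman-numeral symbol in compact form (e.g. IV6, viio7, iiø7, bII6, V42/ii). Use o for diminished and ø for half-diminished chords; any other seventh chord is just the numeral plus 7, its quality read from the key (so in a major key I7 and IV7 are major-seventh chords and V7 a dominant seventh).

IV7

Stacked in thirds the chord is Bb-D-F-A: a major seventh chord on Bb.
Bb is scale degree 4 in F major, and a major seventh chord on that degree is written IV7.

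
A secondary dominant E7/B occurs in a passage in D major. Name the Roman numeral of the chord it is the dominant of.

V

The chord is a dominant seventh chord on E.
A dominant resolves down a perfect fifth: E → A. In D major, A is scale degree 5, i.e. V.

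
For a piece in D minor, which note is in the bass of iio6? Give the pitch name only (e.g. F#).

G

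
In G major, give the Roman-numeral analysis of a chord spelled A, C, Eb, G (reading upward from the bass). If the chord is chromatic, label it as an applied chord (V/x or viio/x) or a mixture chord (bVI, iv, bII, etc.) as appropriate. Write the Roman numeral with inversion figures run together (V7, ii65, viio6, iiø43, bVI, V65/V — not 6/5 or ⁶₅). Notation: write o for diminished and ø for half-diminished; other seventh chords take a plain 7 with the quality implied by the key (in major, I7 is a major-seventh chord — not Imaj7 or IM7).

iiø7

The pitches A-C-Eb-G form a half-diminished seventh chord rooted on A.
A is the second degree of G major. This is the half-diminished supertonic seventh, borrowed from the parallel minor.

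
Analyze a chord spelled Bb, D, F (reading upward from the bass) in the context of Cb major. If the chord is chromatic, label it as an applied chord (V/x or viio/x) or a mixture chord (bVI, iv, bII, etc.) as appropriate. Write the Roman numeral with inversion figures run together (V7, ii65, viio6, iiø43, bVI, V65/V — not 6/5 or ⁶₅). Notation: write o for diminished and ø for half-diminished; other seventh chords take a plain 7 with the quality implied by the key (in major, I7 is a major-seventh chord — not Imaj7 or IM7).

V/iii

The pitches Bb-D-F form a major triad rooted on Bb.
Bb is not a diatonic chord root with this quality in Cb major, but it lies a perfect fifth above Eb (iii), so the chord functions as an applied dominant of iii.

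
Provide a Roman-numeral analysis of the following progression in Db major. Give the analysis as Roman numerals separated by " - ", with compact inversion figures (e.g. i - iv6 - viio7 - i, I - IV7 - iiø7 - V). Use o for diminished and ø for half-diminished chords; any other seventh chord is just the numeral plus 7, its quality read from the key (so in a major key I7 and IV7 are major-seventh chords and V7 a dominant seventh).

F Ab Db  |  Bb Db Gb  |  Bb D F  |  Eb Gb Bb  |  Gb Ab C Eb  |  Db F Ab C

I6 - IV6 - V/ii - ii - V42 - I7

F-Ab-Db has root Db, degree 1 in Db major, so I6.
Bb-Db-Gb: major triad on Gb = scale degree 4 → IV6.
Bb-D-F is the secondary dominant of ii (major triad on Bb): V/ii.
Eb-Gb-Bb has root Eb, degree 2 in Db major, so ii.
Gb-Ab-C-Eb: dominant seventh chord on Ab = scale degree 5 → V42.
Db-F-Ab-C: root Db is the tonic; major seventh chord there is I7.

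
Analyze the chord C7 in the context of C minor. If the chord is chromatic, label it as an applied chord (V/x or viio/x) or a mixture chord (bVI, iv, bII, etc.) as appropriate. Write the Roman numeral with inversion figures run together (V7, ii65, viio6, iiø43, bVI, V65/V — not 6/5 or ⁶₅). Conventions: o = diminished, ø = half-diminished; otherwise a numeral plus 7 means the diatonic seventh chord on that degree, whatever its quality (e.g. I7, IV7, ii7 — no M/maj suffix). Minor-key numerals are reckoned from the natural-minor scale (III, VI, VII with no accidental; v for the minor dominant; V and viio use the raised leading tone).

Stacked in thirds the chord is C-E-G-Bb: a dominant seventh chord on C.
C is not a diatonic chord root with this quality in C minor, but it lies a perfect fifth above F (iv), so the chord functions as an applied dominant of iv.

V7/iv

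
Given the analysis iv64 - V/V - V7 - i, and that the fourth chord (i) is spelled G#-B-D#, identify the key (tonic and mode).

G# minor

i is given as G#-B-D# — a minor triad with root G#.
If G# is scale degree 1 and the mode makes that degree carry a minor triad, the tonic is G# and the mode is minor.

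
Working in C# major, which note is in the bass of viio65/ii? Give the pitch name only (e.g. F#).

The applied chord viio65/ii is rooted on C##: C##-E#-G#-B.
The figure 65 means first inversion — the third is in the bass.

E#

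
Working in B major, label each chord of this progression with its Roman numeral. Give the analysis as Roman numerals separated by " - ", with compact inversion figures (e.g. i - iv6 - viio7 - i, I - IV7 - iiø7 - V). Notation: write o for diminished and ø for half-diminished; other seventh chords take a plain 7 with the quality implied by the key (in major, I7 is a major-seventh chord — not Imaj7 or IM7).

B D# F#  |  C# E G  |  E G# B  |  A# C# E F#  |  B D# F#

I - iio - IV - V65 - I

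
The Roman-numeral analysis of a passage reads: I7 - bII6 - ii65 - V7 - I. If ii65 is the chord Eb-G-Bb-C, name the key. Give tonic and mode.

Bb major

The chord Cm7/Eb is a minor seventh chord rooted on C; its label is ii65.
If C is scale degree 2 and the mode makes that degree carry a minor seventh chord, the tonic is Bb and the mode is major.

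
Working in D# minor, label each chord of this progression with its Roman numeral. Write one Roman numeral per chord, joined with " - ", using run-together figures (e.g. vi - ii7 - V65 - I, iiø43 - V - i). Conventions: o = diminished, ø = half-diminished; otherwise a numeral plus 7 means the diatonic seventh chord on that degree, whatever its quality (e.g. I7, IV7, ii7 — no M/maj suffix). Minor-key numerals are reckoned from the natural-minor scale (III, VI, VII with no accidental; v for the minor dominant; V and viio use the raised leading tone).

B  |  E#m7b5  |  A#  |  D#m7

B: major triad on B = scale degree 6 → VI.
E#m7b5 has root E#, degree 2 in D# minor, so iiø7.
A#: root A# is the dominant; major triad there is V.
D#m7: root D# is the tonic; minor seventh chord there is i7.

VI - iiø7 - V - i7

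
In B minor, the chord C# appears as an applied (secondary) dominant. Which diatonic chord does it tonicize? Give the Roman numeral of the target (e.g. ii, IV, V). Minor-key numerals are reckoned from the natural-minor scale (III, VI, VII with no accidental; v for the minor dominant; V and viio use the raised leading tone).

V

The chord is a major triad on C#.
A dominant resolves down a perfect fifth: C# → F#. In B minor, F# is scale degree 5, i.e. V.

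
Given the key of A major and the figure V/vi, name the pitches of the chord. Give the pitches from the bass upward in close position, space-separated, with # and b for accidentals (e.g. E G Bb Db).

V/vi is a secondary dominant — the dominant triad of vi. vi in A major is F#, so the applied chord's root is C#, a perfect fifth above.
Building a major triad on C# gives C#-E#-G#.

C# E# G#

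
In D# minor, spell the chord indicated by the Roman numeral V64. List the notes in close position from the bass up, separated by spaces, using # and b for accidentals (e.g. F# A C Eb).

E# A# C##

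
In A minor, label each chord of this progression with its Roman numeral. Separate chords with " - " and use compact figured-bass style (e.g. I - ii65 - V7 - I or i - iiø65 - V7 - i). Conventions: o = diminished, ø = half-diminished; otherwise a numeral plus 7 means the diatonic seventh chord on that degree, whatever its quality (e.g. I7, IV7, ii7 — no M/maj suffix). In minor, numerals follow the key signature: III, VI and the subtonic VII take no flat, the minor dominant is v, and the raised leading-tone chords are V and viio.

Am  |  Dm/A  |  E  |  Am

i - iv64 - V - i

Am: minor triad on A = scale degree 1 → i.
Dm/A has root D, degree 4 in A minor, so iv64.
E: major triad on E = scale degree 5 → V.
Am has root A, degree 1 in A minor, so i.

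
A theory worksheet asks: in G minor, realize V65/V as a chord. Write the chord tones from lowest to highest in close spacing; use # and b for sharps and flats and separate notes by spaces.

C# E G A

V65/V is a secondary dominant — the dominant seventh of V. V in G minor is D, so the applied chord's root is A, a perfect fifth above.
Building a dominant seventh chord on A gives A-C#-E-G.
The figured bass 65 indicates first inversion, placing the third (C#) in the bass: C#-E-G-A.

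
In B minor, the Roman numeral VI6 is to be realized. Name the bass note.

B

VI in B minor has root G; the chord is G-B-D.
The figure 6 means first inversion — the third is in the bass.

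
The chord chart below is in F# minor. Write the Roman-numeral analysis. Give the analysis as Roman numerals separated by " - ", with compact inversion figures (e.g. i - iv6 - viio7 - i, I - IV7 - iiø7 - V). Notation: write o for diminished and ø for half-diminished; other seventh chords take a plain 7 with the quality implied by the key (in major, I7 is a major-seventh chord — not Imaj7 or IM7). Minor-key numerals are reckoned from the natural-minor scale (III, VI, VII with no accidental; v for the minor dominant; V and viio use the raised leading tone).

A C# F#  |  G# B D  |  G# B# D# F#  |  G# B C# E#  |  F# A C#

A-C#-F# has root F#, degree 1 in F# minor, so i6.
G#-B-D has root G#, degree 2 in F# minor, so iio.
G#-B#-D#-F#: chromatic; G# is V of V, so V7/V.
G#-B-C#-E# has root C#, degree 5 in F# minor, so V43.
F#-A-C#: minor triad on F# = scale degree 1 → i.

i6 - iio - V7/V - V43 - i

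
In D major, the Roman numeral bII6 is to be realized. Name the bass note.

bII in D major has root Eb; the chord is Eb-G-Bb.
The figure 6 means first inversion — the third is in the bass.

G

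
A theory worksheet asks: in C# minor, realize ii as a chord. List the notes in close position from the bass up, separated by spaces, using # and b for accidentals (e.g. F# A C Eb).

D# F# A#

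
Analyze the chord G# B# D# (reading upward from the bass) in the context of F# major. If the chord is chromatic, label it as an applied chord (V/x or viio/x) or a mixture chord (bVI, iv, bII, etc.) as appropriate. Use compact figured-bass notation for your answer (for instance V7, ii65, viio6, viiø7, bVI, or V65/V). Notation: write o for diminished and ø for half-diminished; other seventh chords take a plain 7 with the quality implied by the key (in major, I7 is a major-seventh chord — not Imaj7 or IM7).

V/V

The pitches G#-B#-D# form a major triad rooted on G#.
G# is not a diatonic chord root with this quality in F# major, but it lies a perfect fifth above C# (V), so the chord functions as an applied dominant of V.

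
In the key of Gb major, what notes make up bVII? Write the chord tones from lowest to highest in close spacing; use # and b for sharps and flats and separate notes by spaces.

Fb Ab Cb

Scale degree 7 in Gb major is F; lowering it a half step gives Fb. bVII is a major triad on the lowered seventh degree (the subtonic), borrowed from the parallel minor.
So the chord is Fb-Ab-Cb.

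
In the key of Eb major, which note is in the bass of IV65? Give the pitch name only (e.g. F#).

C

IV in Eb major has root Ab; the chord is Ab-C-Eb-G.
The figure 65 means first inversion — the third is in the bass.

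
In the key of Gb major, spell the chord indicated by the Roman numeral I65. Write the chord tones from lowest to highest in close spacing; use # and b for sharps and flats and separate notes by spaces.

The numeral's case and figure indicate a major seventh chord. In Gb major its root, scale degree 1, is Gb.
Stacking thirds from Gb gives Gb-Bb-Db-F.
The figured bass 65 indicates first inversion, placing the third (Bb) in the bass: Bb-Db-F-Gb.

Bb Db F Gb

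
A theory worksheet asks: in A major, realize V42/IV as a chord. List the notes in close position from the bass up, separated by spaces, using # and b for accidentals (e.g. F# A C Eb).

G A C# E

V42/IV is a secondary dominant — the dominant seventh of IV. IV in A major is D, so the applied chord's root is A, a perfect fifth above.
Building a dominant seventh chord on A gives A-C#-E-G.
With the 42 figure the chord is in third inversion; from the bass G upward in close position it reads G-A-C#-E.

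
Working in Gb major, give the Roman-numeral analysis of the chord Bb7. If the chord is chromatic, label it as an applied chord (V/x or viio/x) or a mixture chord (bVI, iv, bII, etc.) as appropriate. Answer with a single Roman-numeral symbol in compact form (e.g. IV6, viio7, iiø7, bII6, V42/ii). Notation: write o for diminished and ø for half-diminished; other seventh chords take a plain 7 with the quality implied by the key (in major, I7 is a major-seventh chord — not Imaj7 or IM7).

Stacked in thirds the chord is Bb-D-F-Ab: a dominant seventh chord on Bb.
Bb is not a diatonic chord root with this quality in Gb major, but it lies a perfect fifth above Eb (vi), so the chord functions as an applied dominant of vi.

V7/vi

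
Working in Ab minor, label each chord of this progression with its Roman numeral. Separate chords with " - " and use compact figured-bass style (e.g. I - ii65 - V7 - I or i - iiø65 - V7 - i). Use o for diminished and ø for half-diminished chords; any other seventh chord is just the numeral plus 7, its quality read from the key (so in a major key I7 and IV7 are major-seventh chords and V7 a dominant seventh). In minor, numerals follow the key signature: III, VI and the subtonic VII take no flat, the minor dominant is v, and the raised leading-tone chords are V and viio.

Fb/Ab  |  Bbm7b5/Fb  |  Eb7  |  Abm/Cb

VI6 - iiø43 - V7 - i6

Fb/Ab: root Fb is the submediant; major triad there is VI6.
Bbm7b5/Fb has root Bb, degree 2 in Ab minor, so iiø43.
Eb7: root Eb is the dominant; dominant seventh chord there is V7.
Abm/Cb: minor triad on Ab = scale degree 1 → i6.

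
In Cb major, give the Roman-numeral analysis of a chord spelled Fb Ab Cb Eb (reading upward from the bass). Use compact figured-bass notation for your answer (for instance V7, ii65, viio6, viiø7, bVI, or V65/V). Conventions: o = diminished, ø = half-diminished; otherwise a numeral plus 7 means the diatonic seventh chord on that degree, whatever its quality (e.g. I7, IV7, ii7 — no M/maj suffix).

Stacked in thirds the chord is Fb-Ab-Cb-Eb: a major seventh chord on Fb.
Fb is scale degree 4 in Cb major, and a major seventh chord on that degree is written IV7.

IV7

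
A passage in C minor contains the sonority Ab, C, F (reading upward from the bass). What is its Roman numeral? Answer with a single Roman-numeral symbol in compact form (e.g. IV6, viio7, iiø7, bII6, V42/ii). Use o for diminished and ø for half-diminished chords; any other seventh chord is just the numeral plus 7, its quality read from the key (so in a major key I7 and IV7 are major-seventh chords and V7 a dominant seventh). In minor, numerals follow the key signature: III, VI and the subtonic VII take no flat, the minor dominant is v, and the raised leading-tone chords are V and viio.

iv6

The pitches F-Ab-C form a minor triad rooted on F.
F is scale degree 4 in C minor, and a minor triad on that degree is written iv.
With Ab in the bass the chord is in first inversion, so the figured bass is 6.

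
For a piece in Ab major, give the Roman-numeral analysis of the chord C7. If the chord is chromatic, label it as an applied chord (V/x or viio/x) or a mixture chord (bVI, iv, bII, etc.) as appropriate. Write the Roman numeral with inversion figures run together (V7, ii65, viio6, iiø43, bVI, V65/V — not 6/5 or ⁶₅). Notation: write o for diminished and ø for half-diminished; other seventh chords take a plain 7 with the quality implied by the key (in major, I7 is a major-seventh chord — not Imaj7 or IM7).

V7/vi

Stacked in thirds the chord is C-E-G-Bb: a dominant seventh chord on C.
C is not a diatonic chord root with this quality in Ab major, but it lies a perfect fifth above F (vi), so the chord functions as an applied dominant of vi.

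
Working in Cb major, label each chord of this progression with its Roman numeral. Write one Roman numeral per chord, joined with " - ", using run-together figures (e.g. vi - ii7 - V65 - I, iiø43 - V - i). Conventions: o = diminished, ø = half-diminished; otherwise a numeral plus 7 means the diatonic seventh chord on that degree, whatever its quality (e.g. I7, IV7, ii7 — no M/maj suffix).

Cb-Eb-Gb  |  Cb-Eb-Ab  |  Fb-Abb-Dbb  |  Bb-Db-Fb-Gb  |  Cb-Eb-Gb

I - vi6 - bII6 - V65 - I

Cb-Eb-Gb has root Cb, degree 1 in Cb major, so I.
Cb-Eb-Ab: root Ab is the submediant; minor triad there is vi6.
Fb-Abb-Dbb: major triad on Dbb — chromatic; Dbb is the lowered second degree, so this is the Neapolitan sixth, bII6 (third, Fb, in the bass — hence the 6).
Bb-Db-Fb-Gb has root Gb, degree 5 in Cb major, so V65.
Cb-Eb-Gb has root Cb, degree 1 in Cb major, so I.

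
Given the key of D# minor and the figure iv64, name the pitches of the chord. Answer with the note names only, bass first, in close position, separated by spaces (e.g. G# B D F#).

The numeral's case and figure indicate a minor triad. In D# minor its root, scale degree 4, is G#.
That chord is spelled G#-B-D#.
With the 64 figure the chord is in second inversion; from the bass D# upward in close position it reads D#-G#-B.

D# G# B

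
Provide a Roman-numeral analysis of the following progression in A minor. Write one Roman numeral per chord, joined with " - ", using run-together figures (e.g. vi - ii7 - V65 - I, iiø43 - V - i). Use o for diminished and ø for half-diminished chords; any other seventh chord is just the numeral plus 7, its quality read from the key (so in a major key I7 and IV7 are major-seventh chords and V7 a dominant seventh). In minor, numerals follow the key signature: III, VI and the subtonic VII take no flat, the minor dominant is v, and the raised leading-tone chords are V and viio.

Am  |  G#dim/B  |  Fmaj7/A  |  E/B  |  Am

Am: minor triad on A = scale degree 1 → i.
G#dim/B has root G#, degree 7 in A minor, so viio6.
Fmaj7/A: root F is the submediant; major seventh chord there is VI65.
E/B has root E, degree 5 in A minor, so V64.
Am: minor triad on A = scale degree 1 → i.

i - viio6 - VI65 - V64 - i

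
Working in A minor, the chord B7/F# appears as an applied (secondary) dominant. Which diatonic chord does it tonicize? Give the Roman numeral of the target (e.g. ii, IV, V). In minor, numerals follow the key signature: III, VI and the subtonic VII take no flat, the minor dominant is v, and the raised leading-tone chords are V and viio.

The chord is a dominant seventh chord on B.
A dominant resolves down a perfect fifth: B → E. In A minor, E is scale degree 5, i.e. V.

V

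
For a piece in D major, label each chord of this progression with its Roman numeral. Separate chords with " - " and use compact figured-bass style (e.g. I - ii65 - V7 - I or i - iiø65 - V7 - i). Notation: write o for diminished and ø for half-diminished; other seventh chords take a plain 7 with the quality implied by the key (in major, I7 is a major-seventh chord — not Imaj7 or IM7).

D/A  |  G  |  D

I64 - IV - I

D/A has root D, degree 1 in D major, so I64.
G has root G, degree 4 in D major, so IV.
D: major triad on D = scale degree 1 → I.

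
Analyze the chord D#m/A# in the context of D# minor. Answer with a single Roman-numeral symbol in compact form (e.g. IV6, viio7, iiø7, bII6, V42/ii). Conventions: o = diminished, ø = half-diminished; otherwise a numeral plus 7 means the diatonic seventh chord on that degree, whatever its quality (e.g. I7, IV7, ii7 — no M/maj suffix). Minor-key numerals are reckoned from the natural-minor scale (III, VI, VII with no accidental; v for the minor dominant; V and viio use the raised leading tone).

Stacked in thirds the chord is D#-F#-A#: a minor triad on D#.
D# is scale degree 1 in D# minor, and a minor triad on that degree is written i.
With A# in the bass the chord is in second inversion, so the figured bass is 64.

i64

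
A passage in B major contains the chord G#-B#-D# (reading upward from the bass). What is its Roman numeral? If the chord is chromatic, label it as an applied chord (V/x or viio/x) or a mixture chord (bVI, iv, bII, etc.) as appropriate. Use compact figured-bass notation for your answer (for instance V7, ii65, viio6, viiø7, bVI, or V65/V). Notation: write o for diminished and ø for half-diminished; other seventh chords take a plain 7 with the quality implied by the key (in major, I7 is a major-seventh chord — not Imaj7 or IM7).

Stacked in thirds the chord is G#-B#-D#: a major triad on G#.
G# is not a diatonic chord root with this quality in B major, but it lies a perfect fifth above C# (ii), so the chord functions as an applied dominant of ii.

V/ii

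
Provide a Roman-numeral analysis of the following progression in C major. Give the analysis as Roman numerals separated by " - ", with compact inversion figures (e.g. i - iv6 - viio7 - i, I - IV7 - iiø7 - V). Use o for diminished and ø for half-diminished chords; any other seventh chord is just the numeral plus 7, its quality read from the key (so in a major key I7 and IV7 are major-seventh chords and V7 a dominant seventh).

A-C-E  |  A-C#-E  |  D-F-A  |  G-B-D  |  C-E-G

vi - V/ii - ii - V - I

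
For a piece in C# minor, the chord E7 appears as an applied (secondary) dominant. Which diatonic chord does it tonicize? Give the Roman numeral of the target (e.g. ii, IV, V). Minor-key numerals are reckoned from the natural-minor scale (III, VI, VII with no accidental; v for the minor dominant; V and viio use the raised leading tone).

The chord is a dominant seventh chord on E.
A dominant resolves down a perfect fifth: E → A. In C# minor, A is scale degree 6, i.e. VI.

VI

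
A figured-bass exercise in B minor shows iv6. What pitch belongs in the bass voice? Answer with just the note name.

iv in B minor has root E; the chord is E-G-B.
The figure 6 means first inversion — the third is in the bass.

G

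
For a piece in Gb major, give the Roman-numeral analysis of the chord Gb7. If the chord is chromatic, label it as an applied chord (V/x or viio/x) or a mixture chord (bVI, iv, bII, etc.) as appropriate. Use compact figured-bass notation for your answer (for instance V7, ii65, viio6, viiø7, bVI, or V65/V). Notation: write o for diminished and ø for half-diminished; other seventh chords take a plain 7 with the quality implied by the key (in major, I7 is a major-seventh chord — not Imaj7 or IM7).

The pitches Gb-Bb-Db-Fb form a dominant seventh chord rooted on Gb.
Gb is not a diatonic chord root with this quality in Gb major, but it lies a perfect fifth above Cb (IV), so the chord functions as an applied dominant of IV.

V7/IV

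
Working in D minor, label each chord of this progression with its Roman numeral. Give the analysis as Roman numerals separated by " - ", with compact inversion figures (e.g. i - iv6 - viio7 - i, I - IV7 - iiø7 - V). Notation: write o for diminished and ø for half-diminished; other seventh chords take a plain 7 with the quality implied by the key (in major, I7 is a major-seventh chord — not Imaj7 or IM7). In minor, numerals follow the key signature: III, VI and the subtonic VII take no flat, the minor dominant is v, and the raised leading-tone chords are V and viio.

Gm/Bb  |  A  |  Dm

iv6 - V - i

Gm/Bb: root G is the subdominant; minor triad there is iv6.
A: root A is the dominant; major triad there is V.
Dm: minor triad on D = scale degree 1 → i.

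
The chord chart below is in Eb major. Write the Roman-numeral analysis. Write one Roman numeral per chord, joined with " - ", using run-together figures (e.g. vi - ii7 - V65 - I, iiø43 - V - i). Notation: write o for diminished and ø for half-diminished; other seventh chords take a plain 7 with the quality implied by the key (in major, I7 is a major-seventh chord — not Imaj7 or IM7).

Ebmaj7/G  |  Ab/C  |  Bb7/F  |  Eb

Ebmaj7/G has root Eb, degree 1 in Eb major, so I65.
Ab/C: major triad on Ab = scale degree 4 → IV6.
Bb7/F: dominant seventh chord on Bb = scale degree 5 → V43.
Eb: root Eb is the tonic; major triad there is I.

I65 - IV6 - V43 - I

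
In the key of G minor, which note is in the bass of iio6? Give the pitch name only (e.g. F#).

iio in G minor has root A; the chord is A-C-Eb.
The figure 6 means first inversion — the third is in the bass.

C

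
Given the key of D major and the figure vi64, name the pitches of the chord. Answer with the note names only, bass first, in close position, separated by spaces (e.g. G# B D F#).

F# B D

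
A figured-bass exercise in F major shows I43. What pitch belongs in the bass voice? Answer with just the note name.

C

I in F major has root F; the chord is F-A-C-E.
The figure 43 means second inversion — the fifth is in the bass.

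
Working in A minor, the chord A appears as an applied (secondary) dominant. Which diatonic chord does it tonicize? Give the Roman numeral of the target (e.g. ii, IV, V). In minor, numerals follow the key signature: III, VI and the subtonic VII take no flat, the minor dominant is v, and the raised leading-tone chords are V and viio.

The chord is a major triad on A.
A dominant resolves down a perfect fifth: A → D. In A minor, D is scale degree 4, i.e. iv.

iv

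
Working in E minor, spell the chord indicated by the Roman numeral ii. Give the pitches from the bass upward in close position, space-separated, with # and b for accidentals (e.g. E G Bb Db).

F# A C#

Scale degree 2 in E minor is F#; here the chord built on it is altered to a minor triad. ii is the minor supertonic, borrowed from the parallel major (the Dorian ii).
So the chord is F#-A-C#, a minor triad.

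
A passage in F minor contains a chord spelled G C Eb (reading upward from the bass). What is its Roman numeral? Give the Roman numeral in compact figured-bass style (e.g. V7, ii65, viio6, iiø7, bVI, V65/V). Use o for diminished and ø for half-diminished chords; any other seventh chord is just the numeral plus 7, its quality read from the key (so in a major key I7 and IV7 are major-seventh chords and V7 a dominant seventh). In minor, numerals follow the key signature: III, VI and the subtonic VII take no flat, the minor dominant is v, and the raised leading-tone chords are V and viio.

v64

The pitches C-Eb-G form a minor triad rooted on C.
In F minor, C is the dominant; the diatonic minor triad there is v.
With G in the bass the chord is in second inversion, so the figured bass is 64.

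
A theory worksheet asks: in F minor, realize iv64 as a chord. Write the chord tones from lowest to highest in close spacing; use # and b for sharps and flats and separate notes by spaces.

F Bb Db

The numeral's case and figure indicate a minor triad. In F minor its root, scale degree 4, is Bb.
That chord is spelled Bb-Db-F.
With the 64 figure the chord is in second inversion; from the bass F upward in close position it reads F-Bb-Db.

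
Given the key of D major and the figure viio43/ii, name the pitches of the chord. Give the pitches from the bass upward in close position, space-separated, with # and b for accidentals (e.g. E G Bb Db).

The slash marks an applied leading-tone chord: viio of ii. In D major, ii is E, so the leading tone to it is D#, a half step below.
Building a fully diminished seventh chord on D# gives D#-F#-A-C.
With the 43 figure the chord is in second inversion; from the bass A upward in close position it reads A-C-D#-F#.

A C D# F#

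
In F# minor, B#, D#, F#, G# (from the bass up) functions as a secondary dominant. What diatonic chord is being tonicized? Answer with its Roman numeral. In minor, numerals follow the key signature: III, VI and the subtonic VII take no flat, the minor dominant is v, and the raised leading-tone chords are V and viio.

V

The chord is a dominant seventh chord on G#.
A dominant resolves down a perfect fifth: G# → C#. In F# minor, C# is scale degree 5, i.e. V.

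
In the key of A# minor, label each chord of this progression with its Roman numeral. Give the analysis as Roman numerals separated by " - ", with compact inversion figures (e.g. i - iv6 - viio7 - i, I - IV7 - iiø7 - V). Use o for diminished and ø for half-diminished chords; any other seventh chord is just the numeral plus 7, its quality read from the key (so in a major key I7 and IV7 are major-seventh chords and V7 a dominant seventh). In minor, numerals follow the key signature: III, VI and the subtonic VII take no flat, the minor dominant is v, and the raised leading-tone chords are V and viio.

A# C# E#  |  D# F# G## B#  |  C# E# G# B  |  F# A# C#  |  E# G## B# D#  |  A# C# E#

A#-C#-E#: minor triad on A# = scale degree 1 → i.
D#-F#-G##-B#: fully diminished seventh chord on G## = scale degree 7 → viio43.
C#-E#-G#-B is the secondary dominant of VI (dominant seventh chord on C#): V7/VI.
F#-A#-C#: major triad on F# = scale degree 6 → VI.
E#-G##-B#-D# has root E#, degree 5 in A# minor, so V7.
A#-C#-E#: root A# is the tonic; minor triad there is i.

i - viio43 - V7/VI - VI - V7 - i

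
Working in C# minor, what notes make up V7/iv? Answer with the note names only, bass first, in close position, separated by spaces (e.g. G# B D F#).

C# E# G# B

V7/iv is a secondary dominant — the dominant seventh of iv. iv in C# minor is F#, so the applied chord's root is C#, a perfect fifth above.
Building a dominant seventh chord on C# gives C#-E#-G#-B.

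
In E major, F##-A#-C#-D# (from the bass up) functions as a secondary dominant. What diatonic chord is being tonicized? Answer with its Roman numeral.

The chord is a dominant seventh chord on D#.
A dominant resolves down a perfect fifth: D# → G#. In E major, G# is scale degree 3, i.e. iii.

iii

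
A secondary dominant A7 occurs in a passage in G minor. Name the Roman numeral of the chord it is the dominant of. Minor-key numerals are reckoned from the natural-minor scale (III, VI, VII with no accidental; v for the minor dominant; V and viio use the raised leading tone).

V

The chord is a dominant seventh chord on A.
A dominant resolves down a perfect fifth: A → D. In G minor, D is scale degree 5, i.e. V.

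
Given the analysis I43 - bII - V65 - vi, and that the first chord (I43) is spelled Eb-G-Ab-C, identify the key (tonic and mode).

Ab major

I43 is given as Eb-G-Ab-C — a major seventh chord with root Ab.
If Ab is scale degree 1 and the mode makes that degree carry a major seventh chord, the tonic is Ab and the mode is major.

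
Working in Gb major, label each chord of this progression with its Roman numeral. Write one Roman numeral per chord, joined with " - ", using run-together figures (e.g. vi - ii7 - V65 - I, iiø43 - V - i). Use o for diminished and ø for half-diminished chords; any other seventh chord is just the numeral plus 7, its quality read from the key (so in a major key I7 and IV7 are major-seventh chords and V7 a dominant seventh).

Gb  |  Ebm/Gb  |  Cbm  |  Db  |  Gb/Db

I - vi6 - iv - V - I64

Gb: major triad on Gb = scale degree 1 → I.
Ebm/Gb has root Eb, degree 6 in Gb major, so vi6.
Cbm: minor triad on Cb — chromatic; iv (borrowed from the parallel minor).
Db has root Db, degree 5 in Gb major, so V.
Gb/Db: major triad on Gb = scale degree 1 → I64.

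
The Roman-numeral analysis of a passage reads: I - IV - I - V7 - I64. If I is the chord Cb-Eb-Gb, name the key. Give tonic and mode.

Cb major

I is given as Cb-Eb-Gb — a major triad with root Cb.
If Cb is scale degree 1 and the mode makes that degree carry a major triad, the tonic is Cb and the mode is major.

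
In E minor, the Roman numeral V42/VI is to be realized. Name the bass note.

F

The applied chord V42/VI is rooted on G: G-B-D-F.
The figure 42 means third inversion — the seventh is in the bass.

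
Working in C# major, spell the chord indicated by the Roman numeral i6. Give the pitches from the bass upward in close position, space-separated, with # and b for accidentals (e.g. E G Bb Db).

Scale degree 1 in C# major is C#; here the chord built on it is altered to a minor triad. i6 is the minor tonic, borrowed from the parallel minor.
So the chord is C#-E-G#.
With the 6 figure the chord is in first inversion; from the bass E upward in close position it reads E-G#-C#.

E G# C#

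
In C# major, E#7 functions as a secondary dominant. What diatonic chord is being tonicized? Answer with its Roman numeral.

The chord is a dominant seventh chord on E#.
A dominant resolves down a perfect fifth: E# → A#. In C# major, A# is scale degree 6, i.e. vi.

vi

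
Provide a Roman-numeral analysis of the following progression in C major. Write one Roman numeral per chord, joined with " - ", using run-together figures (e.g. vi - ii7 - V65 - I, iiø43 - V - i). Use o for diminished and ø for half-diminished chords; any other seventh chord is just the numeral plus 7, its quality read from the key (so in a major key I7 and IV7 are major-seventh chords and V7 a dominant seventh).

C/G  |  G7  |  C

I64 - V7 - I

C/G: major triad on C = scale degree 1 → I64.
G7 has root G, degree 5 in C major, so V7.
C: root C is the tonic; major triad there is I.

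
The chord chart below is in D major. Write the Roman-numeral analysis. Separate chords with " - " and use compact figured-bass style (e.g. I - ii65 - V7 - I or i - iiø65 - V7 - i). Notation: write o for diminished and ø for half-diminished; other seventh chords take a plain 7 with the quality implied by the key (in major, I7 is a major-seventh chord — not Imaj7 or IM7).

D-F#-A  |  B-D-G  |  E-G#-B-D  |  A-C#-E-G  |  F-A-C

I - IV6 - V7/V - V7 - bIII

D-F#-A: major triad on D = scale degree 1 → I.
B-D-G: root G is the subdominant; major triad there is IV6.
E-G#-B-D: a dominant seventh chord on E, the applied dominant of V → V7/V.
A-C#-E-G has root A, degree 5 in D major, so V7.
F-A-C is non-diatonic — bIII, a mixture chord from D minor.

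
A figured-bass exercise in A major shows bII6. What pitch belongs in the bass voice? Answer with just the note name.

bII in A major has root Bb; the chord is Bb-D-F.
The figure 6 means first inversion — the third is in the bass.

D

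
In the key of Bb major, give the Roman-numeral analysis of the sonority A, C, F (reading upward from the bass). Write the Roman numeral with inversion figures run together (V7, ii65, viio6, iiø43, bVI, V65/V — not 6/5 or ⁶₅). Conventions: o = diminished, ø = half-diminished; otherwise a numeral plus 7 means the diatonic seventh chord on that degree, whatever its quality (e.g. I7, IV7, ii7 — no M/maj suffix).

Stacked in thirds the chord is F-A-C: a major triad on F.
In Bb major, F is the dominant; the diatonic major triad there is V.
With A in the bass the chord is in first inversion, so the figured bass is 6.

V6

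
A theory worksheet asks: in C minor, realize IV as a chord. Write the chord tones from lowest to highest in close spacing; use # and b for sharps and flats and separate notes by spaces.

IV is the major subdominant, borrowed from the parallel major. In C minor that root is F.
So the chord is F-A-C, a major triad.

F A C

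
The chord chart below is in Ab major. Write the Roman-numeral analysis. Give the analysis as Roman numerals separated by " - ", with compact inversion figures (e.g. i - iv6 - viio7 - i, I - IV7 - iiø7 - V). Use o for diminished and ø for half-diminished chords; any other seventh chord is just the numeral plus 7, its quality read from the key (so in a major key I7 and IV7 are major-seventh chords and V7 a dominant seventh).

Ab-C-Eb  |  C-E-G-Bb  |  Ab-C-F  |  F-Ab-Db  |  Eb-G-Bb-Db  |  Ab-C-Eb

Ab-C-Eb: root Ab is the tonic; major triad there is I.
C-E-G-Bb is the secondary dominant of vi (dominant seventh chord on C): V7/vi.
Ab-C-F: root F is the submediant; minor triad there is vi6.
F-Ab-Db has root Db, degree 4 in Ab major, so IV6.
Eb-G-Bb-Db: dominant seventh chord on Eb = scale degree 5 → V7.
Ab-C-Eb: root Ab is the tonic; major triad there is I.

I - V7/vi - vi6 - IV6 - V7 - I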